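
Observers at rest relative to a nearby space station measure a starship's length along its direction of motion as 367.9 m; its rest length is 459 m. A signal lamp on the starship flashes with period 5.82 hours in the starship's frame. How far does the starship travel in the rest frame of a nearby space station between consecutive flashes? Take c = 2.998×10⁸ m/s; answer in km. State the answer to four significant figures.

4.686×10^9 km

γ = L₀/L = 459/367.9 = 1.24762.
β = √(1 − 1/γ²) = 0.59796. Lab-frame period = γτ = 1.24762×5.82 hours = 7.2611 hours. Distance = βc × γτ = 0.59796 × 2.998×10⁸ m/s × 26139.96 s = 4.6861×10^12 m = 4.686×10^9 km.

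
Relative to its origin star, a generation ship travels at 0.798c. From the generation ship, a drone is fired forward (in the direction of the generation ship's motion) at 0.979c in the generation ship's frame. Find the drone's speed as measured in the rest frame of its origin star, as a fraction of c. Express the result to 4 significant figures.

Relativistic velocity addition: u = (u' + v)/(1 + u'v/c²), with u' = 0.979c and v = 0.798c.
Numerator: 0.979 + 0.798 = 1.777. Denominator: 1 + (0.979)(0.798) = 1.781242.
u = 1.777/1.781242 = 0.99762, so the speed is 0.9976c.

0.9976c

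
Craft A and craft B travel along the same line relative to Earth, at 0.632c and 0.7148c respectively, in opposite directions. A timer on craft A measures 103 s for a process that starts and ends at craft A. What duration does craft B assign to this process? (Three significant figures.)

276 s

The velocity of craft A relative to craft B is (0.632 + 0.7148)c / (1 + 0.632×0.7148) = 0.92771c; relative speed 0.92771c.
γ for this relative speed: γ = 1/√(1 − 0.860646) = 2.6788.
The clock on craft A records proper time, so craft B measures Δt = γΔτ = 2.6788 × 103 = 276 s.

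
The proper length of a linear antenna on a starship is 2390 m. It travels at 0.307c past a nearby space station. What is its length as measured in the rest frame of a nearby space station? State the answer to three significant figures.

2270 m

Lorentz factor: γ = (1 − 0.094249)^(−1/2) = 1.0507.
Length contraction: L = L₀/γ = 2390/1.0507 = 2270 m.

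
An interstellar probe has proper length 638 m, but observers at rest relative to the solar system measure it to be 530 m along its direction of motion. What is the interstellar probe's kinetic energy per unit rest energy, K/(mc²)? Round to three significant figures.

From L = L₀/γ: γ = 638/530 = 1.20377.
Since K = (γ−1)mc², K/(mc²) = 1.20377 − 1 = 0.204.

0.204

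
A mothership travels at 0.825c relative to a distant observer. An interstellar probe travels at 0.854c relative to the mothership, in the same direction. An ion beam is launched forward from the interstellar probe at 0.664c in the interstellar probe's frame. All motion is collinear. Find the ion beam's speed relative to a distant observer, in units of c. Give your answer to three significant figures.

0.997c

First combine the ion beam and interstellar probe (S''→S'): u₁ = (0.664 + 0.854)/(1 + 0.664×0.854) = 1.518/1.567056 = 0.9687.
Then combine with the mothership (S'→S): u = (0.9687 + 0.825)/(1 + 0.9687×0.825) = 1.7937/1.7991775 = 0.99696.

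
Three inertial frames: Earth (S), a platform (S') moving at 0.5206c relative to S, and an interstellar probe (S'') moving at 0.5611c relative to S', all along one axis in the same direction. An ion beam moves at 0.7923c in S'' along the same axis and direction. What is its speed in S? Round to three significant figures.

Compose velocities in two stages. Stage 1 (into S'): u₁ = (0.7923+0.5611)/(1+0.7923×0.5611) = 0.93689.
Stage 2 (into S): u = (0.93689+0.5206)/(1+0.93689×0.5206) = 0.97966, so the speed is 0.980c.

0.980c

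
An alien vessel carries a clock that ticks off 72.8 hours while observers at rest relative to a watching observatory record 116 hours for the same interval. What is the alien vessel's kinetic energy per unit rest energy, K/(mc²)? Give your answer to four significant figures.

The time-dilation ratio gives γ = 116/72.8 = 1.59341.
K/(mc²) = γ − 1 = 1.59341 − 1 = 0.5934.

0.5934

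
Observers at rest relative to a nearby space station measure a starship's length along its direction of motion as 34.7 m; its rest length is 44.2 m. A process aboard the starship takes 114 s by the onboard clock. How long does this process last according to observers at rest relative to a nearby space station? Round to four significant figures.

Length contraction gives γ = L₀/L = 44.2/34.7 = 1.27378.
The same γ dilates the second interval: 1.27378 × 114 s = 145.2 s.

145.2 s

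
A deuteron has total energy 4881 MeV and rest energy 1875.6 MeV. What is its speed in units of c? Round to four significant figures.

0.9232c

γ = E/(mc²) = 4881/1875.6 = 2.6024.
β = √(1 − 1/γ²) = √(1 − 0.147656) = √0.852344 = 0.9232.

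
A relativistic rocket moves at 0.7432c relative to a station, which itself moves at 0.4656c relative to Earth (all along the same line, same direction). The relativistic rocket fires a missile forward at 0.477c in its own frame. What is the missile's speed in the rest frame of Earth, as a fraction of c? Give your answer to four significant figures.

0.9627c

Apply u = (u'+v)/(1+u'v) twice. Missile in the station frame: (0.477+0.7432)/(1+0.477·0.7432) = 1.2202/1.3545064 = 0.90084c.
That velocity, transformed to the rest frame of Earth: (0.90084+0.4656)/(1+0.90084·0.4656) = 1.36644/1.419431104 = 0.96267c.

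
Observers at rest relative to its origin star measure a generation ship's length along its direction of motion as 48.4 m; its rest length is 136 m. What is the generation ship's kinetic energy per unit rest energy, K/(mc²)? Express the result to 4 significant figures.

1.810

From L = L₀/γ: γ = 136/48.4 = 2.80992.
K/(mc²) = γ − 1 = 2.80992 − 1 = 1.810.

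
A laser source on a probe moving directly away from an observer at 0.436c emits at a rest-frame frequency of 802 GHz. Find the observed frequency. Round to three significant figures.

503 GHz

Relativistic Doppler (source moving away): f_obs = f_src · √((1−β)/(1+β)).
With β = 0.436: factor = √(0.564/1.436) = 0.6267.
f_obs = 802 × 0.6267 = 503 GHz.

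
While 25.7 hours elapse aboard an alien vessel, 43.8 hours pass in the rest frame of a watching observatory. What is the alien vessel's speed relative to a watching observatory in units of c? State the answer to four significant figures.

0.8098c

γ = Δt/Δτ = 43.8/25.7 = 1.7043.
β = √(1 − 1/γ²) = √(1 − 0.344277) = √0.655723 = 0.8098.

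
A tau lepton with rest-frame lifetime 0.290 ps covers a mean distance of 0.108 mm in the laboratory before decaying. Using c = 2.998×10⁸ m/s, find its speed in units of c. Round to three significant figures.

0.779c

Lab distance = (lab lifetime)·v = γτ·βc, so βγ = d/(cτ) = 1.080×10^-4/(2.998×10⁸ × 2.900×10^-13) = 1.2422.
With βγ = 1.2422: γ² = 1 + (βγ)² = 2.54306, and β = (βγ)/γ = 1.2422/1.5947 = 0.779.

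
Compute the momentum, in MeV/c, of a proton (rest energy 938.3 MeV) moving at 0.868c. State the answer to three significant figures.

γ = 1/√(1 − β²) = 1/√(1 − 0.753424) = 1/√0.246576 = 1/0.496564 = 2.0138.
Momentum: p = γβ·mc = 2.0138 × 0.868 × 938.3 MeV/c = 1640 MeV/c.

1640 MeV/c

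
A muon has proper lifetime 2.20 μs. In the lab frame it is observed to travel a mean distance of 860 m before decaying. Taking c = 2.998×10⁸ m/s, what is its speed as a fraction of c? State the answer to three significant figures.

0.794c

d = βγcτ ⇒ βγ = d/(cτ) = 860.0 m / (659.56 m) = 1.3039.
β = (βγ)/√(1+(βγ)²) = 1.3039/√2.70016 = 0.794.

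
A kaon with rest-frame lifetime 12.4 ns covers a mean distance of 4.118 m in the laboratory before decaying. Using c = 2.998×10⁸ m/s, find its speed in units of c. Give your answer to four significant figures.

0.7423c

Let x = d/(cτ) = 4.118 m / (2.998×10⁸ m/s × 1.240×10^-8 s) = 1.1077. Since d = βγcτ, x = βγ = β/√(1−β²).
Solving: β² = x²/(1+x²) = 1.227/2.227 = 0.550965, so β = 0.7423.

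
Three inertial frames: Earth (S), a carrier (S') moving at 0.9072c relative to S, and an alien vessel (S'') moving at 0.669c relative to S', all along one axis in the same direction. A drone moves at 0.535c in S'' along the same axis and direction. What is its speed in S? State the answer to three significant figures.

Compose velocities in two stages. Stage 1 (into S'): u₁ = (0.535+0.669)/(1+0.535×0.669) = 0.88665.
Stage 2 (into S): u = (0.88665+0.9072)/(1+0.88665×0.9072) = 0.99417, so the speed is 0.994c.

0.994c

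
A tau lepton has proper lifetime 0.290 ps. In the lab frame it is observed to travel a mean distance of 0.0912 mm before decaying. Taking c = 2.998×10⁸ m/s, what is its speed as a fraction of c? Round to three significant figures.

0.724c

d = βγcτ ⇒ βγ = d/(cτ) = 9.120×10^-5 m / (8.6942×10^-5 m) = 1.049.
β = (βγ)/√(1+(βγ)²) = 1.049/√2.1004 = 0.724.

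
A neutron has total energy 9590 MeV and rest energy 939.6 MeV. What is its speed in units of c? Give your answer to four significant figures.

γ = E/(mc²) = 9590/939.6 = 10.206.
β = √(1 − 1/γ²) = √(1 − 0.00960039) = √0.99039961 = 0.9952.

0.9952c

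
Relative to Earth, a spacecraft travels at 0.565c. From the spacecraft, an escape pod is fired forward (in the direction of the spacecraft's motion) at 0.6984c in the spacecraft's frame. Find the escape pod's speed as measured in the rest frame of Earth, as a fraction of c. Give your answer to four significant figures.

0.9059c

In units of c, u = (u' + v)/(1 + u'v) with u' = 0.6984 and v = 0.565.
Numerator: 0.6984 + 0.565 = 1.2634. Denominator: 1 + (0.6984)(0.565) = 1.394596.
u = 1.2634/1.394596 = 0.90593, so the speed is 0.9059c.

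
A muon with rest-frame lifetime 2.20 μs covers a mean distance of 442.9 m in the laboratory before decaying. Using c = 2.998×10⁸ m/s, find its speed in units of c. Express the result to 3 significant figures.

Lab distance = (lab lifetime)·v = γτ·βc, so βγ = d/(cτ) = 442.9/(2.998×10⁸ × 2.200×10^-6) = 0.67151.
With βγ = 0.67151: γ² = 1 + (βγ)² = 1.450926, and β = (βγ)/γ = 0.67151/1.20454 = 0.557.

0.557c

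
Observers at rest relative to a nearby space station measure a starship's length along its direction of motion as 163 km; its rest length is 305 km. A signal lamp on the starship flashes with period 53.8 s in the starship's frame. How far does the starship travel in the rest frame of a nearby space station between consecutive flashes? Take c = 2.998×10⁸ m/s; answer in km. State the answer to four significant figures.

From L = L₀/γ: γ = 305/163 = 1.87117.
β = √(1 − 1/γ²) = 0.84522. Lab-frame period = γτ = 1.87117×53.8 s = 100.67 s. Distance = βc × γτ = 0.84522 × 2.998×10⁸ m/s × 100.67 s = 2.5509×10^10 m = 2.551×10^7 km.

2.551×10^7 km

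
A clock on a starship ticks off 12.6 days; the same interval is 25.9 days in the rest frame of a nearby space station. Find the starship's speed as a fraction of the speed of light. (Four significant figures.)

γ = Δt/Δτ = 25.9/12.6 = 2.0556.
β = √(1 − 1/γ²) = √(1 − 0.236659) = √0.763341 = 0.8737.

0.8737c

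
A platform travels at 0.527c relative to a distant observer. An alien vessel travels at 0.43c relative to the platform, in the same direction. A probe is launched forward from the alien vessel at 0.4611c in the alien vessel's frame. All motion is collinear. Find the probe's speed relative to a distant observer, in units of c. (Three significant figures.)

First combine the probe and alien vessel (S''→S'): u₁ = (0.4611 + 0.43)/(1 + 0.4611×0.43) = 0.8911/1.198273 = 0.74365.
Then combine with the platform (S'→S): u = (0.74365 + 0.527)/(1 + 0.74365×0.527) = 1.27065/1.39190355 = 0.91289.

0.913c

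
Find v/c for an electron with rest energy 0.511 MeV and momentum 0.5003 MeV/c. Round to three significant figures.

βγ = pc/(mc²) = 0.5003/0.511 = 0.97906.
Since γ² = 1 + (βγ)² = 1.958558, γ = √1.958558 = 1.39948, and β = (βγ)/γ = 0.97906/1.39948 = 0.700.

0.700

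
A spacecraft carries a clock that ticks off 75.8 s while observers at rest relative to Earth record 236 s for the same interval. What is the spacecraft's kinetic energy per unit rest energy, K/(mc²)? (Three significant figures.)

From Δt = γΔτ: γ = 236/75.8 = 3.11346.
Since K = (γ−1)mc², K/(mc²) = 3.11346 − 1 = 2.11.

2.11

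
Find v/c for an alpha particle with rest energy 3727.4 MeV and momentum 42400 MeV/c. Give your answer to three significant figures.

βγ = pc/(mc²) = 42400/3727.4 = 11.375.
Since γ² = 1 + (βγ)² = 130.391, γ = √130.391 = 11.4189, and β = (βγ)/γ = 11.375/11.4189 = 0.996.

0.996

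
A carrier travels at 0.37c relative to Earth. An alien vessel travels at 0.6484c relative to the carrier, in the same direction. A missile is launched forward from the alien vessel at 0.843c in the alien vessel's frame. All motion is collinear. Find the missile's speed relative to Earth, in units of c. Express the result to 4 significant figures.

Apply u = (u'+v)/(1+u'v) twice. Missile in the carrier frame: (0.843+0.6484)/(1+0.843·0.6484) = 1.4914/1.5466012 = 0.96431c.
That velocity, transformed to the rest frame of Earth: (0.96431+0.37)/(1+0.96431·0.37) = 1.33431/1.3567947 = 0.98343c.

0.9834c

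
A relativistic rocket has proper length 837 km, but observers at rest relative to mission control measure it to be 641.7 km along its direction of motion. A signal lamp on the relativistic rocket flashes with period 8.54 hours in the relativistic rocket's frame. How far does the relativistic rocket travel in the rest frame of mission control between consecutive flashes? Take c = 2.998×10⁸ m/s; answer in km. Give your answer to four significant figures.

Length contraction gives γ = L₀/L = 837/641.7 = 1.30435.
β = √(1 − 1/γ²) = 0.64205. Lab-frame period = γτ = 1.30435×8.54 hours = 11.139 hours. Distance = βc × γτ = 0.64205 × 2.998×10⁸ m/s × 40100.4 s = 7.7188×10^12 m = 7.719×10^9 km.

7.719×10^9 km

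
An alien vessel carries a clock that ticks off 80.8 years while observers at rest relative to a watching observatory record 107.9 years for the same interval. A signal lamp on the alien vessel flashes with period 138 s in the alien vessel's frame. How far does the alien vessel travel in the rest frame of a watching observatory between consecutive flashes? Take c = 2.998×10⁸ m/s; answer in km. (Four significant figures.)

3.662×10^7 km

γ = Δt/Δτ = 107.9/80.8 = 1.3354.
β = √(1 − 1/γ²) = 0.66275. Lab-frame period = γτ = 1.3354×138 s = 184.29 s. Distance = βc × γτ = 0.66275 × 2.998×10⁸ m/s × 184.29 s = 3.6617×10^10 m = 3.662×10^7 km.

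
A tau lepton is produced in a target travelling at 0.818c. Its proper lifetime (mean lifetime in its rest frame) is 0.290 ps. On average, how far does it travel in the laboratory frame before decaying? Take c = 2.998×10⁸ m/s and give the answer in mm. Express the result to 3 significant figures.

0.124 mm

Lorentz factor: γ = (1 − 0.669124)^(−1/2) = 1.7385.
Lab-frame lifetime: Δt = γτ = 1.7385 × 0.290 ps = 0.50416 ps.
Distance: d = vΔt = 0.818 × 2.998×10⁸ m/s × 5.0416×10^-13 s = 1.24×10^-4 m = 0.124 mm.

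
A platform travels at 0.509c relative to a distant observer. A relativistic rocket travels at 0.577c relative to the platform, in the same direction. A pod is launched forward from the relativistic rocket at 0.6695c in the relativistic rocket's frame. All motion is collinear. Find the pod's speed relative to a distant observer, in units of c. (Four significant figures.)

0.9660c

First combine the pod and relativistic rocket (S''→S'): u₁ = (0.6695 + 0.577)/(1 + 0.6695×0.577) = 1.2465/1.3863015 = 0.89916.
Then combine with the platform (S'→S): u = (0.89916 + 0.509)/(1 + 0.89916×0.509) = 1.40816/1.45767244 = 0.96603.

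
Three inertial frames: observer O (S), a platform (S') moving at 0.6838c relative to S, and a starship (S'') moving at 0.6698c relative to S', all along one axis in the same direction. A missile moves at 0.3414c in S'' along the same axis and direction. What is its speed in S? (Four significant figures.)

Compose velocities in two stages. Stage 1 (into S'): u₁ = (0.3414+0.6698)/(1+0.3414×0.6698) = 0.823.
Stage 2 (into S): u = (0.823+0.6838)/(1+0.823×0.6838) = 0.96419, so the speed is 0.9642c.

0.9642c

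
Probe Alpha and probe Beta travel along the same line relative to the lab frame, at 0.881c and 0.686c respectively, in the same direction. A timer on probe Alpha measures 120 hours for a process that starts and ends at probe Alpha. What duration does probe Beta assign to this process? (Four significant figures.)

Transform probe Alpha's velocity into probe Beta's frame: (0.881 − 0.686)/(1 − 0.881·0.686) = 0.195/0.395634, so the relative speed is 0.49288c.
γ for this relative speed: γ = 1/√(1 − 0.242931) = 1.1493.
The clock on probe Alpha records proper time, so probe Beta measures Δt = γΔτ = 1.1493 × 120 = 137.9 hours.

137.9 hours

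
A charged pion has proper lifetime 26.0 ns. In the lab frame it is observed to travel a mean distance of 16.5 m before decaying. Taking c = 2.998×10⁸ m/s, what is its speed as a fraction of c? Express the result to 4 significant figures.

Lab distance = (lab lifetime)·v = γτ·βc, so βγ = d/(cτ) = 16.50/(2.998×10⁸ × 2.600×10^-8) = 2.1168.
With βγ = 2.1168: γ² = 1 + (βγ)² = 5.48084, and β = (βγ)/γ = 2.1168/2.34112 = 0.9042.

0.9042c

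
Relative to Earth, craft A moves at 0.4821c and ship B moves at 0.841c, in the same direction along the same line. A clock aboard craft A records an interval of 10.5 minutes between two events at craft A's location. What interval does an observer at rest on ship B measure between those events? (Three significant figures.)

Speed of craft A in ship B's frame: u = (v_A − v_B)/(1 − v_A v_B/c²) = (0.4821 − 0.841)/(1 − 0.4821×0.841) = −0.3589/0.5945539 = −0.60365; |u| = 0.60365c.
γ for this relative speed: γ = 1/√(1 − 0.364393) = 1.2543.
Craft A's interval is proper; time dilation gives Δt_B = γΔτ = 1.2543 × 10.5 minutes = 13.2 minutes.

13.2 minutes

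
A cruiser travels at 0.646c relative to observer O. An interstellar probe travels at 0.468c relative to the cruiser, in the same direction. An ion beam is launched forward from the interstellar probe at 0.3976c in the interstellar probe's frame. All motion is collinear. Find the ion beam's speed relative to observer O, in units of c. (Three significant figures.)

0.935c

Apply u = (u'+v)/(1+u'v) twice. Ion beam in the cruiser frame: (0.3976+0.468)/(1+0.3976·0.468) = 0.8656/1.1860768 = 0.7298c.
That velocity, transformed to the rest frame of observer O: (0.7298+0.646)/(1+0.7298·0.646) = 1.3758/1.4714508 = 0.935c.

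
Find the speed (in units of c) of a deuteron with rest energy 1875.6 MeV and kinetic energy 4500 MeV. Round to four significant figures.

0.9557c

γ = 1 + K/(mc²) = 1 + 4500/1875.6 = 3.3992.
β = √(1 − 1/γ²) = √(1 − 0.0865459) = √0.9134541 = 0.9557.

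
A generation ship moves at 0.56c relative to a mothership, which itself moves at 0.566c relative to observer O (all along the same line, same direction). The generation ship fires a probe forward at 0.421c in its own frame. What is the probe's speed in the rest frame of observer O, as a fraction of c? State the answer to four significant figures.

Compose velocities in two stages. Stage 1 (into S'): u₁ = (0.421+0.56)/(1+0.421×0.56) = 0.79384.
Stage 2 (into S): u = (0.79384+0.566)/(1+0.79384×0.566) = 0.93826, so the speed is 0.9383c.

0.9383c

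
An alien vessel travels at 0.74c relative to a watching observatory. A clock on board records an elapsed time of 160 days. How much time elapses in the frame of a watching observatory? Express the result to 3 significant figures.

238 days

β² = 0.5476, so γ = 1/√0.4524 = 1.4868.
Time dilation: Δt = γ·Δτ = 1.4868 × 160 = 238 days.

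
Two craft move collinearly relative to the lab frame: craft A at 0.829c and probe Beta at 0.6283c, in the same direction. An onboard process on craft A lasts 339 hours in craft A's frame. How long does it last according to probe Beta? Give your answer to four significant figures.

373.3 hours

Transform craft A's velocity into probe Beta's frame: (0.829 − 0.6283)/(1 − 0.829·0.6283) = 0.2007/0.4791393, so the relative speed is 0.41888c.
At |u| = 0.41888c, γ = (1 − 0.17546)^(−1/2) = 1.1013.
The clock on craft A records proper time, so probe Beta measures Δt = γΔτ = 1.1013 × 339 = 373.3 hours.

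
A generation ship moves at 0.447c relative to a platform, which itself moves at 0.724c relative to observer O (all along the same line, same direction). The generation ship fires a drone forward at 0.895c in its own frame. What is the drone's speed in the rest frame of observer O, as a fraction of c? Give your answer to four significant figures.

Apply u = (u'+v)/(1+u'v) twice. Drone in the platform frame: (0.895+0.447)/(1+0.895·0.447) = 1.342/1.400065 = 0.95853c.
That velocity, transformed to the rest frame of observer O: (0.95853+0.724)/(1+0.95853·0.724) = 1.68253/1.69397572 = 0.99324c.

0.9932c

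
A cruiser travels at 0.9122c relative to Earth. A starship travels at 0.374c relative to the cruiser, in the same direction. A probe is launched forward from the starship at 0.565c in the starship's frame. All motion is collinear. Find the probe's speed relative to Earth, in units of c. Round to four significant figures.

First combine the probe and starship (S''→S'): u₁ = (0.565 + 0.374)/(1 + 0.565×0.374) = 0.939/1.21131 = 0.77519.
Then combine with the cruiser (S'→S): u = (0.77519 + 0.9122)/(1 + 0.77519×0.9122) = 1.68739/1.707128318 = 0.98844.

0.9884c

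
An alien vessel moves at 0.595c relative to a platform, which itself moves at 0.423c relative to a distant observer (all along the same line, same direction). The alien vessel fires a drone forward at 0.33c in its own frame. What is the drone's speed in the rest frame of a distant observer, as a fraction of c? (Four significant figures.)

0.9014c

Compose velocities in two stages. Stage 1 (into S'): u₁ = (0.33+0.595)/(1+0.33×0.595) = 0.77319.
Stage 2 (into S): u = (0.77319+0.423)/(1+0.77319×0.423) = 0.90138, so the speed is 0.9014c.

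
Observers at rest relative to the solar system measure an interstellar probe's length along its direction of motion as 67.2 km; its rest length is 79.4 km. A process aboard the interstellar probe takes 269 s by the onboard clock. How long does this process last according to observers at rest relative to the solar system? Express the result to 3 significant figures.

From L = L₀/γ: γ = 79.4/67.2 = 1.18155.
The same γ dilates the second interval: 1.18155 × 269 s = 318 s.

318 s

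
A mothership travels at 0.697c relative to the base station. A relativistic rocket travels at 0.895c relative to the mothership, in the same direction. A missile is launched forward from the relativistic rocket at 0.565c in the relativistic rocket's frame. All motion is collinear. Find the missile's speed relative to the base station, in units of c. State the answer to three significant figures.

Compose velocities in two stages. Stage 1 (into S'): u₁ = (0.565+0.895)/(1+0.565×0.895) = 0.96966.
Stage 2 (into S): u = (0.96966+0.697)/(1+0.96966×0.697) = 0.99451, so the speed is 0.995c.

0.995c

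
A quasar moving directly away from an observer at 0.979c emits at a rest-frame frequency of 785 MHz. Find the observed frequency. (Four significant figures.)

Relativistic Doppler (source moving away): f_obs = f_src · √((1−β)/(1+β)).
With β = 0.979: factor = √(0.021/1.979) = 0.10301.
f_obs = 785 × 0.10301 = 80.86 MHz.

80.86 MHz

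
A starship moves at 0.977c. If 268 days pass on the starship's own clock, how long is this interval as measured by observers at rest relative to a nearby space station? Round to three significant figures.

Lorentz factor: γ = (1 − 0.954529)^(−1/2) = 4.6896.
The onboard clock measures proper time, so the interval in the rest frame of a nearby space station is dilated: Δt = γ·Δτ = 4.6896 × 268 days = 1260 days.

1260 days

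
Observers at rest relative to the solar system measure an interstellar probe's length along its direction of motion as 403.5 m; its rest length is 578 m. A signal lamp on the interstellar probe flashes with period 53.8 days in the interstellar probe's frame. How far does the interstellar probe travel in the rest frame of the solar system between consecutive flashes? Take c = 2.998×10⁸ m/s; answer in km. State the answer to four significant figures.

1.429×10^12 km

From L = L₀/γ: γ = 578/403.5 = 1.43247.
β = √(1 − 1/γ²) = 0.71601. Lab-frame period = γτ = 1.43247×53.8 days = 77.067 days. Distance = βc × γτ = 0.71601 × 2.998×10⁸ m/s × 6658588.8 s = 1.4293×10^15 m = 1.429×10^12 km.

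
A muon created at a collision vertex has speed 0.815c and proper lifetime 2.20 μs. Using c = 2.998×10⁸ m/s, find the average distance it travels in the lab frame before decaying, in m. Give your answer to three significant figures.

928 m

β² = 0.664225, so γ = 1/√0.335775 = 1.7257.
Lab-frame lifetime: Δt = γτ = 1.7257 × 2.20 μs = 3.7965 μs.
Distance: d = vΔt = 0.815 × 2.998×10⁸ m/s × 3.7965×10^-6 s = 928 m.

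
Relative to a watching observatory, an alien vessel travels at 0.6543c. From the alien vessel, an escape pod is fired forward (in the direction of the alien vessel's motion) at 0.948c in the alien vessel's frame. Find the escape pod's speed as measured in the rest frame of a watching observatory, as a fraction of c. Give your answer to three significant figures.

Relativistic velocity addition: u = (u' + v)/(1 + u'v/c²), with u' = 0.948c and v = 0.6543c.
Numerator: 0.948 + 0.6543 = 1.6023. Denominator: 1 + (0.948)(0.6543) = 1.6202764.
u = 1.6023/1.6202764 = 0.98891, so the speed is 0.989c.

0.989c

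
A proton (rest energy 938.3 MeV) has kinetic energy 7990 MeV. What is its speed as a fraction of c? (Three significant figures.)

0.994c

γ = 1 + K/(mc²) = 1 + 7990/938.3 = 9.5154.
β = √(1 − 1/γ²) = √(1 − 0.0110445) = √0.9889555 = 0.994.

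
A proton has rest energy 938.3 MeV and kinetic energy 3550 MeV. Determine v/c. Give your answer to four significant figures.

0.9779

γ = 1 + K/(mc²) = 1 + 3550/938.3 = 4.7834.
β = √(1 − 1/γ²) = √(1 − 0.0437045) = √0.9562955 = 0.9779.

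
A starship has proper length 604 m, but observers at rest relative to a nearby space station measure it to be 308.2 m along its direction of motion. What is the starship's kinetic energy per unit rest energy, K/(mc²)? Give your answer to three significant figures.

0.960

Length contraction gives γ = L₀/L = 604/308.2 = 1.95977.
Since K = (γ−1)mc², K/(mc²) = 1.95977 − 1 = 0.960.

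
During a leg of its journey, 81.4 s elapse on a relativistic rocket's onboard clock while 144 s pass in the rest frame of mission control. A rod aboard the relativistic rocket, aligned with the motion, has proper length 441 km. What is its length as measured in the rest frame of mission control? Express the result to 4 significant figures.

The time-dilation ratio gives γ = 144/81.4 = 1.76904.
The rod contracts by the same γ: 441 km / 1.76904 = 249.3 km.

249.3 km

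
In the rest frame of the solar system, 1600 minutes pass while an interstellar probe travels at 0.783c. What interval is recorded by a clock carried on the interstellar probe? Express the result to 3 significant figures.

γ = 1/√(1 − β²) = 1/√(1 − 0.613089) = 1/√0.386911 = 1/0.622022 = 1.6077.
The interstellar probe's clock runs slow as seen from the solar system, so Δτ = Δt/γ = 1600/1.6077 = 995 minutes.

995 minutes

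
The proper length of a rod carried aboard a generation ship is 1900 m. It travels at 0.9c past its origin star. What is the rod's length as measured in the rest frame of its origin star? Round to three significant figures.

828 m

With β = 0.9, γ = 1/√(1 − 0.9²) = 1/√0.19 = 2.2942.
Along the direction of motion the measured length is L₀/γ = 1900/2.2942 = 828 m.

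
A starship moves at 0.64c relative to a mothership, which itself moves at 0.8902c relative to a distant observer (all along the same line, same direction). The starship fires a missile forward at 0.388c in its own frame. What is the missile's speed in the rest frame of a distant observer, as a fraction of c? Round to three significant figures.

Compose velocities in two stages. Stage 1 (into S'): u₁ = (0.388+0.64)/(1+0.388×0.64) = 0.82351.
Stage 2 (into S): u = (0.82351+0.8902)/(1+0.82351×0.8902) = 0.98882, so the speed is 0.989c.

0.989c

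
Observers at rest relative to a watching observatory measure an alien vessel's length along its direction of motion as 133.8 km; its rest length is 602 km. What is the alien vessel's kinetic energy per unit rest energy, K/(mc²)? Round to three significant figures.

3.50

Length contraction gives γ = L₀/L = 602/133.8 = 4.49925.
K/(mc²) = γ − 1 = 4.49925 − 1 = 3.50.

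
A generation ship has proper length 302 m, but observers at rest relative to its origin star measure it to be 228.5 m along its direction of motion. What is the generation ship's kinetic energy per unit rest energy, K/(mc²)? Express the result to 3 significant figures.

From L = L₀/γ: γ = 302/228.5 = 1.32166.
Since K = (γ−1)mc², K/(mc²) = 1.32166 − 1 = 0.322.

0.322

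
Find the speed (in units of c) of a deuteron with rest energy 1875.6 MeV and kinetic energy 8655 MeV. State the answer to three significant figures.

0.984c

K = (γ−1)mc², so γ = 1 + 8655/1875.6 = 5.6145.
Then v/c = √(1 − γ⁻²) = √(1 − 0.0317233) = √0.9682767 = 0.984.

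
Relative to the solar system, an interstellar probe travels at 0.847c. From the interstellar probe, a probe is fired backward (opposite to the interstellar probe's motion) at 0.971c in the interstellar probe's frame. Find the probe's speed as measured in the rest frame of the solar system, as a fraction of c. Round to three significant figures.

0.698c

Relativistic velocity addition: u = (u' + v)/(1 + u'v/c²), with u' = −0.971c and v = 0.847c.
Numerator: −0.971 + 0.847 = −0.124. Denominator: 1 + (−0.971)(0.847) = 0.177563.
u = −0.124/0.177563 = −0.69834, so the speed is 0.698c.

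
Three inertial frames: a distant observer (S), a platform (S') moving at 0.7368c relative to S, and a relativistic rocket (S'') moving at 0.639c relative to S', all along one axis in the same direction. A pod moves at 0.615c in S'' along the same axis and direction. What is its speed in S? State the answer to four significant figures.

Apply u = (u'+v)/(1+u'v) twice. Pod in the platform frame: (0.615+0.639)/(1+0.615·0.639) = 1.254/1.392985 = 0.90023c.
That velocity, transformed to the rest frame of a distant observer: (0.90023+0.7368)/(1+0.90023·0.7368) = 1.63703/1.663289464 = 0.98421c.

0.9842c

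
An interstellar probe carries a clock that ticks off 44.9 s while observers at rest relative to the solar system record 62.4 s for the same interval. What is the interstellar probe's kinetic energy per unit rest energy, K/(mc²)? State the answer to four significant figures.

0.3898

γ = Δt/Δτ = 62.4/44.9 = 1.38976.
K/(mc²) = γ − 1 = 1.38976 − 1 = 0.3898.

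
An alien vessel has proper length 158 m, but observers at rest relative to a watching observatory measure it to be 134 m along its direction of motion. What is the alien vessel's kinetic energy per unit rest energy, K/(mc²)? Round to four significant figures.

0.1791

Length contraction gives γ = L₀/L = 158/134 = 1.1791.
K/(mc²) = γ − 1 = 1.1791 − 1 = 0.1791.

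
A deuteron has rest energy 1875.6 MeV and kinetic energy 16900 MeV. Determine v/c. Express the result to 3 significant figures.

0.995

γ = 1 + K/(mc²) = 1 + 16900/1875.6 = 10.01.
β = √(1 − 1/γ²) = √(1 − 0.00998003) = √0.99001997 = 0.995.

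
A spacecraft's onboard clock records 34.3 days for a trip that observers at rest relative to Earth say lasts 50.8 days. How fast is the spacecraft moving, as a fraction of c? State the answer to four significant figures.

γ = Δt/Δτ = 50.8/34.3 = 1.481.
β = √(1 − 1/γ²) = √(1 − 0.455921) = √0.544079 = 0.7376.

0.7376c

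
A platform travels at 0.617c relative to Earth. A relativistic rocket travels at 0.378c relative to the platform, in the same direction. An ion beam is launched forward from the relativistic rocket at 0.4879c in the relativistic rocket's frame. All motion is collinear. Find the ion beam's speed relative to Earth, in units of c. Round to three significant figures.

0.929c

Compose velocities in two stages. Stage 1 (into S'): u₁ = (0.4879+0.378)/(1+0.4879×0.378) = 0.73107.
Stage 2 (into S): u = (0.73107+0.617)/(1+0.73107×0.617) = 0.92902, so the speed is 0.929c.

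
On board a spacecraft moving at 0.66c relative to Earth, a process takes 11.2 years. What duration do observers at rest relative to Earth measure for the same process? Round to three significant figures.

γ = 1/√(1 − β²) = 1/√(1 − 0.4356) = 1/√0.5644 = 1/0.751266 = 1.3311.
The onboard clock measures proper time, so the interval in the rest frame of Earth is dilated: Δt = γ·Δτ = 1.3311 × 11.2 years = 14.9 years.

14.9 years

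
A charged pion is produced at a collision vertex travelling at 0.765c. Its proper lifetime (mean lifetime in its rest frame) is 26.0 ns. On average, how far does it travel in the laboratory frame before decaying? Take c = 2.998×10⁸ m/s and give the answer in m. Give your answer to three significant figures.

9.26 m

Lorentz factor: γ = (1 − 0.585225)^(−1/2) = 1.5527.
Lab-frame lifetime: Δt = γτ = 1.5527 × 26.0 ns = 40.37 ns.
Distance: d = vΔt = 0.765 × 2.998×10⁸ m/s × 4.0370×10^-8 s = 9.26 m.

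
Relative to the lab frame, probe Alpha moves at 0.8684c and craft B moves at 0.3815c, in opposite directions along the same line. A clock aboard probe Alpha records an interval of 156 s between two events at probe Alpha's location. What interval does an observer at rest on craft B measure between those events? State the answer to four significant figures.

453.1 s

The velocity of probe Alpha relative to craft B is (0.8684 + 0.3815)c / (1 + 0.8684×0.3815) = 0.93886c; relative speed 0.93886c.
γ for this relative speed: γ = 1/√(1 − 0.881458) = 2.9044.
The clock on probe Alpha records proper time, so craft B measures Δt = γΔτ = 2.9044 × 156 = 453.1 s.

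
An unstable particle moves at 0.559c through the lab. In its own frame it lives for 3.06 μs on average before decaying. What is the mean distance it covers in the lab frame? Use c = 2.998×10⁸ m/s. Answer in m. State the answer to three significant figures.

With β = 0.559, γ = 1/√(1 − 0.559²) = 1/√0.687519 = 1.206.
Lab-frame lifetime: Δt = γτ = 1.206 × 3.06 μs = 3.6904 μs.
Distance: d = vΔt = 0.559 × 2.998×10⁸ m/s × 3.6904×10^-6 s = 618 m.

618 m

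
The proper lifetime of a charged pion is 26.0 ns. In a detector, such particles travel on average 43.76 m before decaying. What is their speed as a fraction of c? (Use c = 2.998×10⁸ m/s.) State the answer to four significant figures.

Lab distance = (lab lifetime)·v = γτ·βc, so βγ = d/(cτ) = 43.76/(2.998×10⁸ × 2.600×10^-8) = 5.614.
With βγ = 5.614: γ² = 1 + (βγ)² = 32.517, and β = (βγ)/γ = 5.614/5.70237 = 0.9845.

0.9845c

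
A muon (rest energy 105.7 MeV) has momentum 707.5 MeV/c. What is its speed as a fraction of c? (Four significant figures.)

0.9890c

pc/(mc²) = 707.5/105.7 = 6.6935 = βγ = β/√(1−β²).
So β² = x²/(1 + x²) with x = 6.6935: x² = 44.8029, β² = 44.8029/45.8029 = 0.978167, β = 0.9890.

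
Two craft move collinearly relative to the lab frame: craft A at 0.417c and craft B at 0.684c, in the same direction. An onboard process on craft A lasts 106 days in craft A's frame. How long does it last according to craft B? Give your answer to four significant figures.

114.3 days

Speed of craft A in craft B's frame: u = (v_A − v_B)/(1 − v_A v_B/c²) = (0.417 − 0.684)/(1 − 0.417×0.684) = −0.267/0.714772 = −0.37355; |u| = 0.37355c.
γ for this relative speed: γ = 1/√(1 − 0.13954) = 1.078.
The clock on craft A records proper time, so craft B measures Δt = γΔτ = 1.078 × 106 = 114.3 days.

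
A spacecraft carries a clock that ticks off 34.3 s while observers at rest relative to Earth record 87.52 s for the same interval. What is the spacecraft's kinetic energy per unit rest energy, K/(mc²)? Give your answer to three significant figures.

γ = Δt/Δτ = 87.52/34.3 = 2.5516.
K/(mc²) = γ − 1 = 2.5516 − 1 = 1.55.

1.55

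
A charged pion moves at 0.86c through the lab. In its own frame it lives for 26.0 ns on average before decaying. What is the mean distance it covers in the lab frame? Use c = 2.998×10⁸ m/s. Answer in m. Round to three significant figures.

13.1 m

γ = 1/√(1 − β²) = 1/√(1 − 0.7396) = 1/√0.2604 = 1/0.510294 = 1.9597.
Lab-frame lifetime: Δt = γτ = 1.9597 × 26.0 ns = 50.952 ns.
Distance: d = vΔt = 0.86 × 2.998×10⁸ m/s × 5.0952×10^-8 s = 13.1 m.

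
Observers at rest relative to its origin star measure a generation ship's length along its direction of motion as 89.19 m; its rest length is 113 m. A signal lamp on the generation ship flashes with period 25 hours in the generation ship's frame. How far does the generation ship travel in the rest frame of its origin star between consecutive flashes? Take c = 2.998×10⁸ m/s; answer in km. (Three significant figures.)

2.10×10^10 km

Length contraction gives γ = L₀/L = 113/89.19 = 1.26696.
β = √(1 − 1/γ²) = 0.61402. Lab-frame period = γτ = 1.26696×25 hours = 31.674 hours. Distance = βc × γτ = 0.61402 × 2.998×10⁸ m/s × 114026.4 s = 2.0990×10^13 m = 2.10×10^10 km.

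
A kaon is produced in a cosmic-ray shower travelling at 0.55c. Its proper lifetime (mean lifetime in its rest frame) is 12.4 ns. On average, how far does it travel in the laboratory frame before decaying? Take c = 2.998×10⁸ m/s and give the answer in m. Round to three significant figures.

With β = 0.55, γ = 1/√(1 − 0.55²) = 1/√0.6975 = 1.1974.
Lab-frame lifetime: Δt = γτ = 1.1974 × 12.4 ns = 14.848 ns.
Distance: d = vΔt = 0.55 × 2.998×10⁸ m/s × 1.4848×10^-8 s = 2.45 m.

2.45 m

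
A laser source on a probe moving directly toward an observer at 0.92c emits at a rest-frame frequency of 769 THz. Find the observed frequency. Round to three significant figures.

3770 THz

Relativistic Doppler (source moving toward): f_obs = f_src · √((1+β)/(1−β)).
With β = 0.92: factor = √(1.92/0.08) = 4.899.
f_obs = 769 × 4.899 = 3770 THz.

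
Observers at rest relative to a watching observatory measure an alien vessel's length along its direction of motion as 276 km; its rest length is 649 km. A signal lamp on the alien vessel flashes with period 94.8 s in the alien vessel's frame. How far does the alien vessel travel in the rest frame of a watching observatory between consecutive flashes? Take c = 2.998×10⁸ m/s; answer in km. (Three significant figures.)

From L = L₀/γ: γ = 649/276 = 2.35145.
β = √(1 − 1/γ²) = 0.90507. Lab-frame period = γτ = 2.35145×94.8 s = 222.92 s. Distance = βc × γτ = 0.90507 × 2.998×10⁸ m/s × 222.92 s = 6.0487×10^10 m = 6.05×10^7 km.

6.05×10^7 km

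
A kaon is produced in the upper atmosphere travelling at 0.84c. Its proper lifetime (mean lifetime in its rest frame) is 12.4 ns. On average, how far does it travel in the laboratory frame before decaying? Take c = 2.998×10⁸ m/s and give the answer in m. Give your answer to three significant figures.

γ = 1/√(1 − β²) = 1/√(1 − 0.7056) = 1/√0.2944 = 1/0.542586 = 1.843.
Lab-frame lifetime: Δt = γτ = 1.843 × 12.4 ns = 22.853 ns.
Distance: d = vΔt = 0.84 × 2.998×10⁸ m/s × 2.2853×10^-8 s = 5.76 m.

5.76 m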